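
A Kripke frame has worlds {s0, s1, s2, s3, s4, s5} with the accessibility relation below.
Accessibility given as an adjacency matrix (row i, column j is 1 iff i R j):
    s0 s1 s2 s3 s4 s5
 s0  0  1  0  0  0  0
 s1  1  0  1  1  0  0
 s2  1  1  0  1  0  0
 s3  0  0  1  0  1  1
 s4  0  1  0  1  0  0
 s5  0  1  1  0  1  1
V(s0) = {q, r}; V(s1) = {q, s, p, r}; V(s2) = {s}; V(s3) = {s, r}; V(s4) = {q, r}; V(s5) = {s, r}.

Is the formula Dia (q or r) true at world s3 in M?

Yes

At s3: Dia (q or r) requires q or r at some successor in {s2, s4, s5}.
  q or r holds at s4, so Dia (q or r) is true at s3.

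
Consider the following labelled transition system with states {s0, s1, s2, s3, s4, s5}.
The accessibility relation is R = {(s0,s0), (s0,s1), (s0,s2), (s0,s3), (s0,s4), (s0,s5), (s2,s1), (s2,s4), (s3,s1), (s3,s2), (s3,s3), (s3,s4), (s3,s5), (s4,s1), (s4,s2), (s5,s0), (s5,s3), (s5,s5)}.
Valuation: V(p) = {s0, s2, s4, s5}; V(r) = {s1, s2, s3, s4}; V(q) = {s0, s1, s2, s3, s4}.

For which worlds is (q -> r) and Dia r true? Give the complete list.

s2, s3, s4, s5

Let φ = (q -> r) and Dia r. Evaluate φ at each world:
  s0 (successors {s0, s1, s2, s3, s4, s5}): φ is false.
  s1 (successors ∅): φ is false.
  s2 (successors {s1, s4}): φ is true.
  s3 (successors {s1, s2, s3, s4, s5}): φ is true.
  s4 (successors {s1, s2}): φ is true.
  s5 (successors {s0, s3, s5}): φ is true.
For instance, at s5:
  At s5: q -> r is true, Dia r is true, so (q -> r) and Dia r is true.
    At s5: Dia r requires r at some successor in {s0, s3, s5}.
      r holds at s3, so Dia r is true at s5.
Satisfying worlds: {s2, s3, s4, s5}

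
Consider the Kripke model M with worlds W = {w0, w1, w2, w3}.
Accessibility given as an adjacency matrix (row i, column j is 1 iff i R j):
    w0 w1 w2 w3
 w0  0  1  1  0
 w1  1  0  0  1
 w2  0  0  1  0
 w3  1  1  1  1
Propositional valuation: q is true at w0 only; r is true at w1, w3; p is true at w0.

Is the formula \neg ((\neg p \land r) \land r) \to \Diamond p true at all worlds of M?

No

Let φ = \neg ((\neg p \land r) \land r) \to \Diamond p. Evaluate φ at each world:
  w0 (successors {w1, w2}): φ is false.
  w1 (successors {w0, w3}): φ is true.
  w2 (successors {w2}): φ is false.
  w3 (successors {w0, w1, w2, w3}): φ is true.
Detail at w0 (counterexample):
  At w0: \neg ((\neg p \land r) \land r) is true, \Diamond p is false, so \neg ((\neg p \land r) \land r) \to \Diamond p is false.
    At w0: \Diamond p requires p at some successor in {w1, w2}.
      At w1: p is false.
      At w2: p is false.
    So \Diamond p is false at w0.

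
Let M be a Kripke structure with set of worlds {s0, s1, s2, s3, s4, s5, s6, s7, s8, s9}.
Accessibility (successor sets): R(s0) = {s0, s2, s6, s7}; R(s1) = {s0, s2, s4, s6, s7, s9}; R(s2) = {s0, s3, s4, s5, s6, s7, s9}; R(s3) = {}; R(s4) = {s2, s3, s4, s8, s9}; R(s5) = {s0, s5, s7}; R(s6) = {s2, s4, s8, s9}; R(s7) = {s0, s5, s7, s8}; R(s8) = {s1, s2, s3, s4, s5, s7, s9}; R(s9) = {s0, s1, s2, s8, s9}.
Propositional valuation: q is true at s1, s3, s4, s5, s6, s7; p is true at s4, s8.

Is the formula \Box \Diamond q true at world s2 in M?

At s2: \Box \Diamond q requires \Diamond q at every successor {s0, s3, s4, s5, s6, s7, s9}.
  \Diamond q fails at s3, so \Box \Diamond q is false at s2.
    At s3: no accessible worlds, so \Diamond q is false.

No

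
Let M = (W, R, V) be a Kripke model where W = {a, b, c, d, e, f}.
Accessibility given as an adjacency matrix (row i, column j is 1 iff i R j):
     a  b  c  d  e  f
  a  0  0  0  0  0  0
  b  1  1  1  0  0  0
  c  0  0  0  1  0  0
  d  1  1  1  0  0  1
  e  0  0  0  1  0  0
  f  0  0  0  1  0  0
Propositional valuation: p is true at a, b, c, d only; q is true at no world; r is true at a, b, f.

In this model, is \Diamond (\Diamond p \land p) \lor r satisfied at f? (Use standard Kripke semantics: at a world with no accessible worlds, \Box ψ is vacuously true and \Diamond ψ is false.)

Yes

At f: \Diamond (\Diamond p \land p) is true, r is true, so \Diamond (\Diamond p \land p) \lor r is true.
  At f: \Diamond (\Diamond p \land p) requires \Diamond p \land p at some successor in {d}.
    \Diamond p \land p holds at d, so \Diamond (\Diamond p \land p) is true at f.
      At d: \Diamond p is true, p is true, so \Diamond p \land p is true.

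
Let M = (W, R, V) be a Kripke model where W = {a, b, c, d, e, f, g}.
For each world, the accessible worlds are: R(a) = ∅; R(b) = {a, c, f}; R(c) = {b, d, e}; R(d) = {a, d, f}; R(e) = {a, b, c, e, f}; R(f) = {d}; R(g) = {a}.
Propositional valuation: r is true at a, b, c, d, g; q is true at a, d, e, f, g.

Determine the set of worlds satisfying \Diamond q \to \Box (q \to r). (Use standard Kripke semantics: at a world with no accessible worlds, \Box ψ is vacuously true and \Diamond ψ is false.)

a, f, g

Let φ = \Diamond q \to \Box (q \to r). Evaluate φ at each world:
  a (successors ∅): φ is true.
  b (successors {a, c, f}): φ is false.
  c (successors {b, d, e}): φ is false.
  d (successors {a, d, f}): φ is false.
  e (successors {a, b, c, e, f}): φ is false.
  f (successors {d}): φ is true.
  g (successors {a}): φ is true.
For instance, at f:
  At f: \Diamond q is true, \Box (q \to r) is true, so \Diamond q \to \Box (q \to r) is true.
    At f: \Diamond q requires q at some successor in {d}.
      q holds at d, so \Diamond q is true at f.
    At f: \Box (q \to r) requires q \to r at every successor {d}.
      At d: q \to r is true.
    So \Box (q \to r) is true at f.
Satisfying worlds: {a, f, g}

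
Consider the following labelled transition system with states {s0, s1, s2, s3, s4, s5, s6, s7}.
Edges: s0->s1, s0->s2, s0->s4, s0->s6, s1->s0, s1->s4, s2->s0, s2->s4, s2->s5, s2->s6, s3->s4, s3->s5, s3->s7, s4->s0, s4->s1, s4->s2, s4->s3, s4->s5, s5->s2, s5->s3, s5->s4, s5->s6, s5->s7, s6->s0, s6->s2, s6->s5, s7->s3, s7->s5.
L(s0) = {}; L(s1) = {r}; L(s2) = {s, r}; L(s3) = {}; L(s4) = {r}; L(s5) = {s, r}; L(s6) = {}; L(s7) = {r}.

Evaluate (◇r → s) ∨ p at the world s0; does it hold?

No

At s0: ◇r → s is false, p is false, so (◇r → s) ∨ p is false.
  At s0: ◇r is true, s is false, so ◇r → s is false.
    At s0: ◇r requires r at some successor in {s1, s2, s4, s6}.
      r holds at s1, so ◇r is true at s0.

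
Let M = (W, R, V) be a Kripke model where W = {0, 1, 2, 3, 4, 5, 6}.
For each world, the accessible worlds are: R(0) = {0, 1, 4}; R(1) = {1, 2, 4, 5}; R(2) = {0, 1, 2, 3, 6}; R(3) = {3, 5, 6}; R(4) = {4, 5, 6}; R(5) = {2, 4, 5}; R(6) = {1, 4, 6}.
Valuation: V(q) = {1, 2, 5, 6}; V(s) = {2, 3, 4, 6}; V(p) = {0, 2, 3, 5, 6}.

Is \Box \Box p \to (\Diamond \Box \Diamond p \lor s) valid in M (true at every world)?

Yes

Let φ = \Box \Box p \to (\Diamond \Box \Diamond p \lor s). Evaluate φ at each world:
  0 (successors {0, 1, 4}): φ is true.
  1 (successors {1, 2, 4, 5}): φ is true.
  2 (successors {0, 1, 2, 3, 6}): φ is true.
  3 (successors {3, 5, 6}): φ is true.
  4 (successors {4, 5, 6}): φ is true.
  5 (successors {2, 4, 5}): φ is true.
  6 (successors {1, 4, 6}): φ is true.
For instance, at 6:
  At 6: \Box \Box p is false, \Diamond \Box \Diamond p \lor s is true, so \Box \Box p \to (\Diamond \Box \Diamond p \lor s) is true.
    At 6: \Box \Box p requires \Box p at every successor {1, 4, 6}.
      \Box p fails at 1, so \Box \Box p is false at 6.
    At 6: \Diamond \Box \Diamond p is true, s is true, so \Diamond \Box \Diamond p \lor s is true.
      At 6: \Diamond \Box \Diamond p requires \Box \Diamond p at some successor in {1, 4, 6}.
        \Box \Diamond p holds at 1, so \Diamond \Box \Diamond p is true at 6.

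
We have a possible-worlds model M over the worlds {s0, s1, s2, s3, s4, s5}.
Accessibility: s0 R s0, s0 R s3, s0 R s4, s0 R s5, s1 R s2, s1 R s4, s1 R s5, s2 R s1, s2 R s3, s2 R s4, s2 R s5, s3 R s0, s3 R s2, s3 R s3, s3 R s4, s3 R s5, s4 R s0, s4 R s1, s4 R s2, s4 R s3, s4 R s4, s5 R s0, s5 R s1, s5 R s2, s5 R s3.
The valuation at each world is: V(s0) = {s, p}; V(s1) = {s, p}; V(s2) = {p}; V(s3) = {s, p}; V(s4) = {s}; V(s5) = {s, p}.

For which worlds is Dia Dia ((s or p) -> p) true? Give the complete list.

Let φ = Dia Dia ((s or p) -> p). Evaluate φ at each world:
  s0 (successors {s0, s3, s4, s5}): φ is true.
  s1 (successors {s2, s4, s5}): φ is true.
  s2 (successors {s1, s3, s4, s5}): φ is true.
  s3 (successors {s0, s2, s3, s4, s5}): φ is true.
  s4 (successors {s0, s1, s2, s3, s4}): φ is true.
  s5 (successors {s0, s1, s2, s3}): φ is true.
For instance, at s5:
  At s5: Dia Dia ((s or p) -> p) requires Dia ((s or p) -> p) at some successor in {s0, s1, s2, s3}.
    Dia ((s or p) -> p) holds at s0, so Dia Dia ((s or p) -> p) is true at s5.
      At s0: Dia ((s or p) -> p) requires (s or p) -> p at some successor in {s0, s3, s4, s5}.
        (s or p) -> p holds at s0, so Dia ((s or p) -> p) is true at s0.
Satisfying worlds: {s0, s1, s2, s3, s4, s5}

s0, s1, s2, s3, s4, s5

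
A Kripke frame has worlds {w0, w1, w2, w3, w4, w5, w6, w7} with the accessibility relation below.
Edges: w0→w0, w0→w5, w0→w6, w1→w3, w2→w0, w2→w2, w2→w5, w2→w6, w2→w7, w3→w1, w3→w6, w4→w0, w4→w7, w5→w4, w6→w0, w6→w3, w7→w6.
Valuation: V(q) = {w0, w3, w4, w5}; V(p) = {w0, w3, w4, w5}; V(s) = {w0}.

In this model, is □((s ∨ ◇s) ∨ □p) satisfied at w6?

Recall that □ψ holds at a world iff ψ holds at every accessible world, and ◇ψ holds iff ψ holds at some accessible world.
At w6: □((s ∨ ◇s) ∨ □p) requires (s ∨ ◇s) ∨ □p at every successor {w0, w3}.
  (s ∨ ◇s) ∨ □p fails at w3, so □((s ∨ ◇s) ∨ □p) is false at w6.
    At w3: s ∨ ◇s is false, □p is false, so (s ∨ ◇s) ∨ □p is false.
      At w3: s is false, ◇s is false, so s ∨ ◇s is false.
      At w3: □p requires p at every successor {w1, w6}.
        p fails at w1, so □p is false at w3.

No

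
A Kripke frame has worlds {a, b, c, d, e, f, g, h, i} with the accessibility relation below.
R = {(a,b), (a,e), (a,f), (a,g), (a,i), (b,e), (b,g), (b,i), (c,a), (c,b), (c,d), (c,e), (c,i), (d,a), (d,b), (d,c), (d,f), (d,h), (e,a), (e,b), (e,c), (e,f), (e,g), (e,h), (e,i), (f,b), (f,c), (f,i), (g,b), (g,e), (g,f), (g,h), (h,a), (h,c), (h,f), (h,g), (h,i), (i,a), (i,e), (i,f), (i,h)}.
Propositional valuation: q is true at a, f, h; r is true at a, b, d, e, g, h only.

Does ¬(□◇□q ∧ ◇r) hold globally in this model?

Yes

Recall that □ψ holds at a world iff ψ holds at every accessible world, and ◇ψ holds iff ψ holds at some accessible world.
Let φ = ¬(□◇□q ∧ ◇r). Evaluate φ at each world:
  a (successors {b, e, f, g, i}): φ is true.
  b (successors {e, g, i}): φ is true.
  c (successors {a, b, d, e, i}): φ is true.
  d (successors {a, b, c, f, h}): φ is true.
  e (successors {a, b, c, f, g, h, i}): φ is true.
  f (successors {b, c, i}): φ is true.
  g (successors {b, e, f, h}): φ is true.
  h (successors {a, c, f, g, i}): φ is true.
  i (successors {a, e, f, h}): φ is true.
For instance, at i:
  At i: □◇□q ∧ ◇r is false, so ¬(□◇□q ∧ ◇r) is true.
    At i: □◇□q is false, ◇r is true, so □◇□q ∧ ◇r is false.
      At i: □◇□q requires ◇□q at every successor {a, e, f, h}.
        ◇□q fails at a, so □◇□q is false at i.
      At i: ◇r requires r at some successor in {a, e, f, h}.
        r holds at a, so ◇r is true at i.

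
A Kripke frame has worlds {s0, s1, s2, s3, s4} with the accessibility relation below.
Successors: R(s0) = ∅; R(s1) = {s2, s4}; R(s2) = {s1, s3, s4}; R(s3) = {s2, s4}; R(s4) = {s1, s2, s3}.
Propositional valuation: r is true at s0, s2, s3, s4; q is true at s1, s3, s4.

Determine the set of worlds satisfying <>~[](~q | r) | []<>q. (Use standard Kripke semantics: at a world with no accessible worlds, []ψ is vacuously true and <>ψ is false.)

s0, s1, s2, s3, s4

Let φ = <>~[](~q | r) | []<>q. Evaluate φ at each world:
  s0 (successors ∅): φ is true.
  s1 (successors {s2, s4}): φ is true.
  s2 (successors {s1, s3, s4}): φ is true.
  s3 (successors {s2, s4}): φ is true.
  s4 (successors {s1, s2, s3}): φ is true.
For instance, at s1:
  At s1: <>~[](~q | r) is true, []<>q is true, so <>~[](~q | r) | []<>q is true.
    At s1: <>~[](~q | r) requires ~[](~q | r) at some successor in {s2, s4}.
      ~[](~q | r) holds at s2, so <>~[](~q | r) is true at s1.
    At s1: []<>q requires <>q at every successor {s2, s4}.
      At s2: <>q is true.
      At s4: <>q is true.
    So []<>q is true at s1.
Satisfying worlds: {s0, s1, s2, s3, s4}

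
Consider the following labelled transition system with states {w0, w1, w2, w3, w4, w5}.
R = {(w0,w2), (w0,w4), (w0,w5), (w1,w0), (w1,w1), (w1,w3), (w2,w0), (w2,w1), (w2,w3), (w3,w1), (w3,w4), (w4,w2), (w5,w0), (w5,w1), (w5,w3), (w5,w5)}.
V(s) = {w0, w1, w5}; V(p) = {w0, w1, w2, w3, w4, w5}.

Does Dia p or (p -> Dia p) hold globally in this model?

Let φ = Dia p or (p -> Dia p). Evaluate φ at each world:
  w0 (successors {w2, w4, w5}): φ is true.
  w1 (successors {w0, w1, w3}): φ is true.
  w2 (successors {w0, w1, w3}): φ is true.
  w3 (successors {w1, w4}): φ is true.
  w4 (successors {w2}): φ is true.
  w5 (successors {w0, w1, w3, w5}): φ is true.
For instance, at w2:
  At w2: Dia p is true, p -> Dia p is true, so Dia p or (p -> Dia p) is true.
    At w2: Dia p requires p at some successor in {w0, w1, w3}.
      p holds at w0, so Dia p is true at w2.
    At w2: p is true, Dia p is true, so p -> Dia p is true.
      At w2: Dia p requires p at some successor in {w0, w1, w3}.
        p holds at w0, so Dia p is true at w2.

Yes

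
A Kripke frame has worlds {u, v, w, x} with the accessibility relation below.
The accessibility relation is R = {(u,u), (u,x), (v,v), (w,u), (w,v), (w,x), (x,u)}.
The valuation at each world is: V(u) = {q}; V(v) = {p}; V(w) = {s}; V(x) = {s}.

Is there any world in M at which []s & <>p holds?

Recall that []ψ holds at a world iff ψ holds at every accessible world, and <>ψ holds iff ψ holds at some accessible world.
Let φ = []s & <>p. Evaluate φ at each world:
  u (successors {u, x}): φ is false.
  v (successors {v}): φ is false.
  w (successors {u, v, x}): φ is false.
  x (successors {u}): φ is false.
For instance, at u:
  At u: []s is false, <>p is false, so []s & <>p is false.
    At u: []s requires s at every successor {u, x}.
      s fails at u, so []s is false at u.
    At u: <>p requires p at some successor in {u, x}.
      At u: p is false.
      At x: p is false.
    So <>p is false at u.

No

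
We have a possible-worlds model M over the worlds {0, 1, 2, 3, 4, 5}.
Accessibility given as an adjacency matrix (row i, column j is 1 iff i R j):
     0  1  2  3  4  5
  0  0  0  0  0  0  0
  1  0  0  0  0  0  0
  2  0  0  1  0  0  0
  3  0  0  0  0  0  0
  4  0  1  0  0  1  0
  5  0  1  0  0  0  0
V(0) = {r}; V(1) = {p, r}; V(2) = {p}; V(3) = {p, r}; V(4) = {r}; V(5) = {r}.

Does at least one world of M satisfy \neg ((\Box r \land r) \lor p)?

Let φ = \neg ((\Box r \land r) \lor p). Evaluate φ at each world:
  0 (successors ∅): φ is false.
  1 (successors ∅): φ is false.
  2 (successors {2}): φ is false.
  3 (successors ∅): φ is false.
  4 (successors {1, 4}): φ is false.
  5 (successors {1}): φ is false.
For instance, at 5:
  At 5: (\Box r \land r) \lor p is true, so \neg ((\Box r \land r) \lor p) is false.
    At 5: \Box r \land r is true, p is false, so (\Box r \land r) \lor p is true.
      At 5: \Box r is true, r is true, so \Box r \land r is true.

No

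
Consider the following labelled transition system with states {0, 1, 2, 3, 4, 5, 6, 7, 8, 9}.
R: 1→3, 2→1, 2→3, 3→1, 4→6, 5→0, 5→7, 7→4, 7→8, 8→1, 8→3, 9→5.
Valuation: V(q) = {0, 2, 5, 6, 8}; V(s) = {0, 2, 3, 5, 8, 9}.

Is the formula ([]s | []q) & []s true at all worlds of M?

Let φ = ([]s | []q) & []s. Evaluate φ at each world:
  0 (successors ∅): φ is true.
  1 (successors {3}): φ is true.
  2 (successors {1, 3}): φ is false.
  3 (successors {1}): φ is false.
  4 (successors {6}): φ is false.
  5 (successors {0, 7}): φ is false.
  6 (successors ∅): φ is true.
  7 (successors {4, 8}): φ is false.
  8 (successors {1, 3}): φ is false.
  9 (successors {5}): φ is true.
Detail at 2 (counterexample):
  At 2: []s | []q is false, []s is false, so ([]s | []q) & []s is false.
    At 2: []s is false, []q is false, so []s | []q is false.
      At 2: []s requires s at every successor {1, 3}.
        s fails at 1, so []s is false at 2.
      At 2: []q requires q at every successor {1, 3}.
        q fails at 1, so []q is false at 2.
    At 2: []s requires s at every successor {1, 3}.
      s fails at 1, so []s is false at 2.

No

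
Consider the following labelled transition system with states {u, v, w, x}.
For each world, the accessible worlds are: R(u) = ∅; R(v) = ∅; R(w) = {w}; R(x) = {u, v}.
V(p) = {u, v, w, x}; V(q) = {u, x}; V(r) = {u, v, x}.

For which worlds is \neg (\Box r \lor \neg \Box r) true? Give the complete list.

none

Let φ = \neg (\Box r \lor \neg \Box r). Evaluate φ at each world:
  u (successors ∅): φ is false.
  v (successors ∅): φ is false.
  w (successors {w}): φ is false.
  x (successors {u, v}): φ is false.
For instance, at x:
  At x: \Box r \lor \neg \Box r is true, so \neg (\Box r \lor \neg \Box r) is false.
    At x: \Box r is true, \neg \Box r is false, so \Box r \lor \neg \Box r is true.
      At x: \Box r requires r at every successor {u, v}.
        At u: r is true.
        At v: r is true.
      So \Box r is true at x.
      At x: \Box r is true, so \neg \Box r is false.
Satisfying worlds: none.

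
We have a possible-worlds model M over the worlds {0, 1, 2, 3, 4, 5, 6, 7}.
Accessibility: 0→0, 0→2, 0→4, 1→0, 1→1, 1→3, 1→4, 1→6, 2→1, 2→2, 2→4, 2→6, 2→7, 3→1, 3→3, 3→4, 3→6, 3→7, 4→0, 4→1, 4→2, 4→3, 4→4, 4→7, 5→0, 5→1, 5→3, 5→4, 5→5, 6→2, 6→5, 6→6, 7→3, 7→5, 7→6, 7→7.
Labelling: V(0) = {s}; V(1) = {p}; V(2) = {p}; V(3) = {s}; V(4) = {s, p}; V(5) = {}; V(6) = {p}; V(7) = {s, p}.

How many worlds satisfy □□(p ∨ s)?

Recall that □ψ holds at a world iff ψ holds at every accessible world, and ◇ψ holds iff ψ holds at some accessible world.
Let φ = □□(p ∨ s). Evaluate φ at each world:
  0 (successors {0, 2, 4}): φ is true.
  1 (successors {0, 1, 3, 4, 6}): φ is false.
  2 (successors {1, 2, 4, 6, 7}): φ is false.
  3 (successors {1, 3, 4, 6, 7}): φ is false.
  4 (successors {0, 1, 2, 3, 4, 7}): φ is false.
  5 (successors {0, 1, 3, 4, 5}): φ is false.
  6 (successors {2, 5, 6}): φ is false.
  7 (successors {3, 5, 6, 7}): φ is false.
For instance, at 5:
  At 5: □□(p ∨ s) requires □(p ∨ s) at every successor {0, 1, 3, 4, 5}.
    □(p ∨ s) fails at 5, so □□(p ∨ s) is false at 5.
      At 5: □(p ∨ s) requires p ∨ s at every successor {0, 1, 3, 4, 5}.
        p ∨ s fails at 5, so □(p ∨ s) is false at 5.
Satisfying worlds: {0}

1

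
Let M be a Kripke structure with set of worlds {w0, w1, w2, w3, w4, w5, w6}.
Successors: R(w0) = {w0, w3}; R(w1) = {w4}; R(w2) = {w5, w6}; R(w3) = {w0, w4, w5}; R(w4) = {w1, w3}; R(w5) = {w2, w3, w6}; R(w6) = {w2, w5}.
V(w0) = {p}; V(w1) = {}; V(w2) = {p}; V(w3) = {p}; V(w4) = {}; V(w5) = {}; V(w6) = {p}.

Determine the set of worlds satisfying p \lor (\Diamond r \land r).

Recall that \Diamond ψ holds at a world iff ψ holds at some accessible world.
Let φ = p \lor (\Diamond r \land r). Evaluate φ at each world:
  w0 (successors {w0, w3}): φ is true.
  w1 (successors {w4}): φ is false.
  w2 (successors {w5, w6}): φ is true.
  w3 (successors {w0, w4, w5}): φ is true.
  w4 (successors {w1, w3}): φ is false.
  w5 (successors {w2, w3, w6}): φ is false.
  w6 (successors {w2, w5}): φ is true.
For instance, at w1:
  At w1: p is false, \Diamond r \land r is false, so p \lor (\Diamond r \land r) is false.
    At w1: \Diamond r is false, r is false, so \Diamond r \land r is false.
      At w1: \Diamond r requires r at some successor in {w4}.
        At w4: r is false.
      So \Diamond r is false at w1.
Satisfying worlds: {w0, w2, w3, w6}

w0, w2, w3, w6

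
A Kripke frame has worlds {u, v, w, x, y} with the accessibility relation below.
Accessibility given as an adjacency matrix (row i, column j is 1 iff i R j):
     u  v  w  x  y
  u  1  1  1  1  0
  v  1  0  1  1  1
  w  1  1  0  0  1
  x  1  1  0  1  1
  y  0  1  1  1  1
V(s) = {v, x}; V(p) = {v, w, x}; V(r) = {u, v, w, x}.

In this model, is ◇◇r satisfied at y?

Yes

Recall that ◇ψ holds at a world iff ψ holds at some accessible world.
At y: ◇◇r requires ◇r at some successor in {v, w, x, y}.
  ◇r holds at v, so ◇◇r is true at y.
    At v: ◇r requires r at some successor in {u, w, x, y}.
      r holds at u, so ◇r is true at v.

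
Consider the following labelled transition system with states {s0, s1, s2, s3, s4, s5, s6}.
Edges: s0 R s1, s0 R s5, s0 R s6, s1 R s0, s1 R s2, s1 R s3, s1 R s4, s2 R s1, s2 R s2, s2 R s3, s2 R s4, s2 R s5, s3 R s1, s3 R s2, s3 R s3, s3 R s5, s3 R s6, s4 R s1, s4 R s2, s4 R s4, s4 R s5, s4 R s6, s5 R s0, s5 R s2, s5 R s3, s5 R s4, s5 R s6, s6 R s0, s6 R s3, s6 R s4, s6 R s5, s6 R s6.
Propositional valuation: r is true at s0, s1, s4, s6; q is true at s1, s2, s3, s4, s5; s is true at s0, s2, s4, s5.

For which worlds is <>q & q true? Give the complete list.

Recall that <>ψ holds at a world iff ψ holds at some accessible world.
Let φ = <>q & q. Evaluate φ at each world:
  s0 (successors {s1, s5, s6}): φ is false.
  s1 (successors {s0, s2, s3, s4}): φ is true.
  s2 (successors {s1, s2, s3, s4, s5}): φ is true.
  s3 (successors {s1, s2, s3, s5, s6}): φ is true.
  s4 (successors {s1, s2, s4, s5, s6}): φ is true.
  s5 (successors {s0, s2, s3, s4, s6}): φ is true.
  s6 (successors {s0, s3, s4, s5, s6}): φ is false.
For instance, at s2:
  At s2: <>q is true, q is true, so <>q & q is true.
    At s2: <>q requires q at some successor in {s1, s2, s3, s4, s5}.
      q holds at s1, so <>q is true at s2.
Satisfying worlds: {s1, s2, s3, s4, s5}

s1, s2, s3, s4, s5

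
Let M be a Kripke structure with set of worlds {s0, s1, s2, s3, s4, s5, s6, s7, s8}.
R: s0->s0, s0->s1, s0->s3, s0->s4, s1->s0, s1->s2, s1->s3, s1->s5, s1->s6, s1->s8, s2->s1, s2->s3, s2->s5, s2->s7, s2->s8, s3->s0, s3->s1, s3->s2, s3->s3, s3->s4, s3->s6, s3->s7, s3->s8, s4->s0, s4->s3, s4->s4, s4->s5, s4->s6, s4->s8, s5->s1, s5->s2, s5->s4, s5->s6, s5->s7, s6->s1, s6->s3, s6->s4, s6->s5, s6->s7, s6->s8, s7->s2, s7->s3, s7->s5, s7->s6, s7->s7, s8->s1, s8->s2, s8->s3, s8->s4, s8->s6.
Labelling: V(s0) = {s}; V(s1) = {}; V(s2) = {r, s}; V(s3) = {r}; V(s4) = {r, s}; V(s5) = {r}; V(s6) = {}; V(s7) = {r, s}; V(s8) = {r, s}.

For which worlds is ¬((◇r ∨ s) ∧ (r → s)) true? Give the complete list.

s3, s5

Let φ = ¬((◇r ∨ s) ∧ (r → s)). Evaluate φ at each world:
  s0 (successors {s0, s1, s3, s4}): φ is false.
  s1 (successors {s0, s2, s3, s5, s6, s8}): φ is false.
  s2 (successors {s1, s3, s5, s7, s8}): φ is false.
  s3 (successors {s0, s1, s2, s3, s4, s6, s7, s8}): φ is true.
  s4 (successors {s0, s3, s4, s5, s6, s8}): φ is false.
  s5 (successors {s1, s2, s4, s6, s7}): φ is true.
  s6 (successors {s1, s3, s4, s5, s7, s8}): φ is false.
  s7 (successors {s2, s3, s5, s6, s7}): φ is false.
  s8 (successors {s1, s2, s3, s4, s6}): φ is false.
For instance, at s5:
  At s5: (◇r ∨ s) ∧ (r → s) is false, so ¬((◇r ∨ s) ∧ (r → s)) is true.
    At s5: ◇r ∨ s is true, r → s is false, so (◇r ∨ s) ∧ (r → s) is false.
      At s5: ◇r is true, s is false, so ◇r ∨ s is true.
Satisfying worlds: {s3, s5}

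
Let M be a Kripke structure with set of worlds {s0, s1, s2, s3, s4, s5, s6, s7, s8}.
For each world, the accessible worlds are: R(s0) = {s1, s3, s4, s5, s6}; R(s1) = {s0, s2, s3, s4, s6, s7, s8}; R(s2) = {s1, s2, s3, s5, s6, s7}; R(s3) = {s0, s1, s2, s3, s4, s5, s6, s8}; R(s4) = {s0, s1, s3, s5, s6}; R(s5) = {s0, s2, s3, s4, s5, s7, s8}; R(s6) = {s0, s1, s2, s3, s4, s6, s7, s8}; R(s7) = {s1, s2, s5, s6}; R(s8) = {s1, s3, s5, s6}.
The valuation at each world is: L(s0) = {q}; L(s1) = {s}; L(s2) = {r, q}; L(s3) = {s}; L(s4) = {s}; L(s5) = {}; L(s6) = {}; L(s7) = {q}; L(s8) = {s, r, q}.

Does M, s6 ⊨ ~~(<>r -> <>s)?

At s6: ~(<>r -> <>s) is false, so ~~(<>r -> <>s) is true.
  At s6: <>r -> <>s is true, so ~(<>r -> <>s) is false.
    At s6: <>r is true, <>s is true, so <>r -> <>s is true.
      At s6: <>r requires r at some successor in {s0, s1, s2, s3, s4, s6, s7, s8}.
        r holds at s2, so <>r is true at s6.
      At s6: <>s requires s at some successor in {s0, s1, s2, s3, s4, s6, s7, s8}.
        s holds at s1, so <>s is true at s6.

Yes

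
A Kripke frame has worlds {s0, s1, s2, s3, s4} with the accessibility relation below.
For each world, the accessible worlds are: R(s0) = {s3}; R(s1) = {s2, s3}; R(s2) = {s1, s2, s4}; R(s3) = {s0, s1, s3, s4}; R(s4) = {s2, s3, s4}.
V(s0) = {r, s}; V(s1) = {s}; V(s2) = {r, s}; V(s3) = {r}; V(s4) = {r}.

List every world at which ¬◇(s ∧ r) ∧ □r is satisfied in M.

Let φ = ¬◇(s ∧ r) ∧ □r. Evaluate φ at each world:
  s0 (successors {s3}): φ is true.
  s1 (successors {s2, s3}): φ is false.
  s2 (successors {s1, s2, s4}): φ is false.
  s3 (successors {s0, s1, s3, s4}): φ is false.
  s4 (successors {s2, s3, s4}): φ is false.
For instance, at s1:
  At s1: ¬◇(s ∧ r) is false, □r is true, so ¬◇(s ∧ r) ∧ □r is false.
    At s1: ◇(s ∧ r) is true, so ¬◇(s ∧ r) is false.
      At s1: ◇(s ∧ r) requires s ∧ r at some successor in {s2, s3}.
        s ∧ r holds at s2, so ◇(s ∧ r) is true at s1.
    At s1: □r requires r at every successor {s2, s3}.
      At s2: r is true.
      At s3: r is true.
    So □r is true at s1.
Satisfying worlds: {s0}

s0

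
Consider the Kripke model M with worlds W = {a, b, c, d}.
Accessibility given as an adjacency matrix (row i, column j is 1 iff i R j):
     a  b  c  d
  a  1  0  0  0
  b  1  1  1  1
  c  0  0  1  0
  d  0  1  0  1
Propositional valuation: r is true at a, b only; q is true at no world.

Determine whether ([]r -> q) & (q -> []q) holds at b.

At b: []r -> q is true, q -> []q is true, so ([]r -> q) & (q -> []q) is true.
  At b: []r is false, q is false, so []r -> q is true.
    At b: []r requires r at every successor {a, b, c, d}.
      r fails at c, so []r is false at b.
  At b: q is false, []q is false, so q -> []q is true.
    At b: []q requires q at every successor {a, b, c, d}.
      q fails at a, so []q is false at b.

Yes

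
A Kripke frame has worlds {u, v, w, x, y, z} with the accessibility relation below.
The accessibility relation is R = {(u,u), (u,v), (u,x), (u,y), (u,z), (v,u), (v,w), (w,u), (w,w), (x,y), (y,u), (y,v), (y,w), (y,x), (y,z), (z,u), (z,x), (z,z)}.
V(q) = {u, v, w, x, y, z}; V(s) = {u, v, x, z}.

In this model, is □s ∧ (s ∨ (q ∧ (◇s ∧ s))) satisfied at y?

At y: □s is false, s ∨ (q ∧ (◇s ∧ s)) is false, so □s ∧ (s ∨ (q ∧ (◇s ∧ s))) is false.
  At y: □s requires s at every successor {u, v, w, x, z}.
    s fails at w, so □s is false at y.
  At y: s is false, q ∧ (◇s ∧ s) is false, so s ∨ (q ∧ (◇s ∧ s)) is false.
    At y: q is true, ◇s ∧ s is false, so q ∧ (◇s ∧ s) is false.
      At y: ◇s is true, s is false, so ◇s ∧ s is false.

No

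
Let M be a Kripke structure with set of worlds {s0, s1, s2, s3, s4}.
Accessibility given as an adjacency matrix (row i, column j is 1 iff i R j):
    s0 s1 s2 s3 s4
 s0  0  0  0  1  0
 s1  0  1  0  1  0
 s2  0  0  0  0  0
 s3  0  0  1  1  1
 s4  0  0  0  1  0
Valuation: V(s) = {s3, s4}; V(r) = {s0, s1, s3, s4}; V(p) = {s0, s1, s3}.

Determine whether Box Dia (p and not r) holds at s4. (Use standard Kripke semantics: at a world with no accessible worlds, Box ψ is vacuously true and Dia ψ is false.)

At s4: Box Dia (p and not r) requires Dia (p and not r) at every successor {s3}.
  Dia (p and not r) fails at s3, so Box Dia (p and not r) is false at s4.
    At s3: Dia (p and not r) requires p and not r at some successor in {s2, s3, s4}.
      At s2: p and not r is false.
      At s3: p and not r is false.
      At s4: p and not r is false.
    So Dia (p and not r) is false at s3.

No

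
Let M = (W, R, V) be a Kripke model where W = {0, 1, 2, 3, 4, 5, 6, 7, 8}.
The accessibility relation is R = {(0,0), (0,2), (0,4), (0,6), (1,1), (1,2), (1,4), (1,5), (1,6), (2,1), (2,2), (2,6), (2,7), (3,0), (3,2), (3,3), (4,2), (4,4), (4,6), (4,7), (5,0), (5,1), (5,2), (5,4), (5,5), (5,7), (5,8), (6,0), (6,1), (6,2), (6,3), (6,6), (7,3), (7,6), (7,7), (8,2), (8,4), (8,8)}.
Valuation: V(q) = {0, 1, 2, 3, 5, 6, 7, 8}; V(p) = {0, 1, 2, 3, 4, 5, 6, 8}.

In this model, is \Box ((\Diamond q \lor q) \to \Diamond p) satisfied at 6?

At 6: \Box ((\Diamond q \lor q) \to \Diamond p) requires (\Diamond q \lor q) \to \Diamond p at every successor {0, 1, 2, 3, 6}.
  At 0: (\Diamond q \lor q) \to \Diamond p is true.
  At 1: (\Diamond q \lor q) \to \Diamond p is true.
  At 2: (\Diamond q \lor q) \to \Diamond p is true.
  At 3: (\Diamond q \lor q) \to \Diamond p is true.
  At 6: (\Diamond q \lor q) \to \Diamond p is true.
So \Box ((\Diamond q \lor q) \to \Diamond p) is true at 6.

Yes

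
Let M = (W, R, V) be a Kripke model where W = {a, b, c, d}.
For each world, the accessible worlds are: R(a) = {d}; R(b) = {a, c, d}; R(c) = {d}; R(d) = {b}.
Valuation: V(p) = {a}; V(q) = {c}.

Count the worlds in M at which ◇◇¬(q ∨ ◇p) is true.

Let φ = ◇◇¬(q ∨ ◇p). Evaluate φ at each world:
  a (successors {d}): φ is false.
  b (successors {a, c, d}): φ is true.
  c (successors {d}): φ is false.
  d (successors {b}): φ is true.
For instance, at a:
  At a: ◇◇¬(q ∨ ◇p) requires ◇¬(q ∨ ◇p) at some successor in {d}.
    At d: ◇¬(q ∨ ◇p) is false.
  So ◇◇¬(q ∨ ◇p) is false at a.
Satisfying worlds: {b, d}

2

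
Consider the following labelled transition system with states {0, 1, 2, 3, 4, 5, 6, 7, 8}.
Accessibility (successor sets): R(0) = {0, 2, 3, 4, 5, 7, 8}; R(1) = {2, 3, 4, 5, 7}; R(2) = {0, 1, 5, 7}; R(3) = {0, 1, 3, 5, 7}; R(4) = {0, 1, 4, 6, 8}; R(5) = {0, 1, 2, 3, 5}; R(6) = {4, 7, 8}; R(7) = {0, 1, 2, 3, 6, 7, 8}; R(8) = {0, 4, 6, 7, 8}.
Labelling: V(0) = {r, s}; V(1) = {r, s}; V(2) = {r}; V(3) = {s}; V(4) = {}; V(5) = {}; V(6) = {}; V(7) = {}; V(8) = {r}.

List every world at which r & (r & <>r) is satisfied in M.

Recall that <>ψ holds at a world iff ψ holds at some accessible world.
Let φ = r & (r & <>r). Evaluate φ at each world:
  0 (successors {0, 2, 3, 4, 5, 7, 8}): φ is true.
  1 (successors {2, 3, 4, 5, 7}): φ is true.
  2 (successors {0, 1, 5, 7}): φ is true.
  3 (successors {0, 1, 3, 5, 7}): φ is false.
  4 (successors {0, 1, 4, 6, 8}): φ is false.
  5 (successors {0, 1, 2, 3, 5}): φ is false.
  6 (successors {4, 7, 8}): φ is false.
  7 (successors {0, 1, 2, 3, 6, 7, 8}): φ is false.
  8 (successors {0, 4, 6, 7, 8}): φ is true.
For instance, at 8:
  At 8: r is true, r & <>r is true, so r & (r & <>r) is true.
    At 8: r is true, <>r is true, so r & <>r is true.
      At 8: <>r requires r at some successor in {0, 4, 6, 7, 8}.
        r holds at 0, so <>r is true at 8.
Satisfying worlds: {0, 1, 2, 8}

0, 1, 2, 8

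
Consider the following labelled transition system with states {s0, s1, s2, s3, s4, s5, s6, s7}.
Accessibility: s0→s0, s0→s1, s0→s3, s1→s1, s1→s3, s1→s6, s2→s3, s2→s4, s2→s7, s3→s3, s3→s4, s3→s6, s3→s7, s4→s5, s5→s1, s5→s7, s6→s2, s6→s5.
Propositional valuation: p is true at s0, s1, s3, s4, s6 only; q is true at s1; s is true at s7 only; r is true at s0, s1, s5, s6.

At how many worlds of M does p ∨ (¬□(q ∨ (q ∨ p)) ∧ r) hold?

Recall that □ψ holds at a world iff ψ holds at every accessible world, and ◇ψ holds iff ψ holds at some accessible world.
Let φ = p ∨ (¬□(q ∨ (q ∨ p)) ∧ r). Evaluate φ at each world:
  s0 (successors {s0, s1, s3}): φ is true.
  s1 (successors {s1, s3, s6}): φ is true.
  s2 (successors {s3, s4, s7}): φ is false.
  s3 (successors {s3, s4, s6, s7}): φ is true.
  s4 (successors {s5}): φ is true.
  s5 (successors {s1, s7}): φ is true.
  s6 (successors {s2, s5}): φ is true.
  s7 (successors ∅): φ is false.
For instance, at s4:
  At s4: p is true, ¬□(q ∨ (q ∨ p)) ∧ r is false, so p ∨ (¬□(q ∨ (q ∨ p)) ∧ r) is true.
    At s4: ¬□(q ∨ (q ∨ p)) is true, r is false, so ¬□(q ∨ (q ∨ p)) ∧ r is false.
      At s4: □(q ∨ (q ∨ p)) is false, so ¬□(q ∨ (q ∨ p)) is true.
Satisfying worlds: {s0, s1, s3, s4, s5, s6}

6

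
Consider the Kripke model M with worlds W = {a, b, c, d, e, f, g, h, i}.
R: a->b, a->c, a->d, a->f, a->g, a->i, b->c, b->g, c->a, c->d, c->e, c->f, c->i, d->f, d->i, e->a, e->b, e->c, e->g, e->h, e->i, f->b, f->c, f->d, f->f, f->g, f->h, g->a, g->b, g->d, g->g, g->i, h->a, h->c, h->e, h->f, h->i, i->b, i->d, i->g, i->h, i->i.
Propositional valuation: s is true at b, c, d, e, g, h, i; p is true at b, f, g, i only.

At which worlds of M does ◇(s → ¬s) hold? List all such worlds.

a, c, d, e, f, g, h

Recall that ◇ψ holds at a world iff ψ holds at some accessible world.
Let φ = ◇(s → ¬s). Evaluate φ at each world:
  a (successors {b, c, d, f, g, i}): φ is true.
  b (successors {c, g}): φ is false.
  c (successors {a, d, e, f, i}): φ is true.
  d (successors {f, i}): φ is true.
  e (successors {a, b, c, g, h, i}): φ is true.
  f (successors {b, c, d, f, g, h}): φ is true.
  g (successors {a, b, d, g, i}): φ is true.
  h (successors {a, c, e, f, i}): φ is true.
  i (successors {b, d, g, h, i}): φ is false.
For instance, at h:
  At h: ◇(s → ¬s) requires s → ¬s at some successor in {a, c, e, f, i}.
    s → ¬s holds at a, so ◇(s → ¬s) is true at h.
Satisfying worlds: {a, c, d, e, f, g, h}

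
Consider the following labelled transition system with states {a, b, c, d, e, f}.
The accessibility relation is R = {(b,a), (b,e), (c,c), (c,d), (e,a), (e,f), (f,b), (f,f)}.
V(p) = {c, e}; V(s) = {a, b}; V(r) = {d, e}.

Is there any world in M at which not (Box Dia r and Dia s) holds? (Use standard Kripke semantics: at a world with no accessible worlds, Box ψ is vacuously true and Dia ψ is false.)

Recall that Box ψ holds at a world iff ψ holds at every accessible world, and Dia ψ holds iff ψ holds at some accessible world.
Let φ = not (Box Dia r and Dia s). Evaluate φ at each world:
  a (successors ∅): φ is true.
  b (successors {a, e}): φ is true.
  c (successors {c, d}): φ is true.
  d (successors ∅): φ is true.
  e (successors {a, f}): φ is true.
  f (successors {b, f}): φ is true.
Detail at a (witness):
  At a: Box Dia r and Dia s is false, so not (Box Dia r and Dia s) is true.
    At a: Box Dia r is true, Dia s is false, so Box Dia r and Dia s is false.
      At a: no accessible worlds, so Box Dia r holds vacuously.
      At a: no accessible worlds, so Dia s is false.

Yes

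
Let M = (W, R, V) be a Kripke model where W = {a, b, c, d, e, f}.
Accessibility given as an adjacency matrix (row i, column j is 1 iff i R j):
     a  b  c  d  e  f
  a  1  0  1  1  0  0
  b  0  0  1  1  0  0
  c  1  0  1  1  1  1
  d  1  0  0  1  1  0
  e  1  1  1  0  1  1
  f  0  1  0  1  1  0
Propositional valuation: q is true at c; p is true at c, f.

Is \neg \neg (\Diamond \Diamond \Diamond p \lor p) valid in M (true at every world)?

Recall that \Diamond ψ holds at a world iff ψ holds at some accessible world.
Let φ = \neg \neg (\Diamond \Diamond \Diamond p \lor p). Evaluate φ at each world:
  a (successors {a, c, d}): φ is true.
  b (successors {c, d}): φ is true.
  c (successors {a, c, d, e, f}): φ is true.
  d (successors {a, d, e}): φ is true.
  e (successors {a, b, c, e, f}): φ is true.
  f (successors {b, d, e}): φ is true.
For instance, at f:
  At f: \neg (\Diamond \Diamond \Diamond p \lor p) is false, so \neg \neg (\Diamond \Diamond \Diamond p \lor p) is true.
    At f: \Diamond \Diamond \Diamond p \lor p is true, so \neg (\Diamond \Diamond \Diamond p \lor p) is false.
      At f: \Diamond \Diamond \Diamond p is true, p is true, so \Diamond \Diamond \Diamond p \lor p is true.

Yes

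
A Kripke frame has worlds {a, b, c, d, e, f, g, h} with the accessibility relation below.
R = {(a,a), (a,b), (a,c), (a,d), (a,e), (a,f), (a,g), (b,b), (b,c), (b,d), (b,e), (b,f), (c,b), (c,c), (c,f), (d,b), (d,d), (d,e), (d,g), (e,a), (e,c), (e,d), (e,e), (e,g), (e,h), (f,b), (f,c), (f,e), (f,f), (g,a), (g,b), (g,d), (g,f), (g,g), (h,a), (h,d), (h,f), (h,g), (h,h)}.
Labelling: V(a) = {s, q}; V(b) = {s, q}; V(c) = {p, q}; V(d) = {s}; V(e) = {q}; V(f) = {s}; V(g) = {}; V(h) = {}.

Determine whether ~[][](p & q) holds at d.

Yes

At d: [][](p & q) is false, so ~[][](p & q) is true.
  At d: [][](p & q) requires [](p & q) at every successor {b, d, e, g}.
    [](p & q) fails at b, so [][](p & q) is false at d.
      At b: [](p & q) requires p & q at every successor {b, c, d, e, f}.
        p & q fails at b, so [](p & q) is false at b.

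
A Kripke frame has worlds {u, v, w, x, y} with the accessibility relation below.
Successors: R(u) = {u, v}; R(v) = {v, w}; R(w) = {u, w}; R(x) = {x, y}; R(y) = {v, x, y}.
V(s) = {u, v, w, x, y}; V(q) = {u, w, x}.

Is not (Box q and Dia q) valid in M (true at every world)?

Let φ = not (Box q and Dia q). Evaluate φ at each world:
  u (successors {u, v}): φ is true.
  v (successors {v, w}): φ is true.
  w (successors {u, w}): φ is false.
  x (successors {x, y}): φ is true.
  y (successors {v, x, y}): φ is true.
Detail at w (counterexample):
  At w: Box q and Dia q is true, so not (Box q and Dia q) is false.
    At w: Box q is true, Dia q is true, so Box q and Dia q is true.
      At w: Box q requires q at every successor {u, w}.
        At u: q is true.
        At w: q is true.
      So Box q is true at w.
      At w: Dia q requires q at some successor in {u, w}.
        q holds at u, so Dia q is true at w.

No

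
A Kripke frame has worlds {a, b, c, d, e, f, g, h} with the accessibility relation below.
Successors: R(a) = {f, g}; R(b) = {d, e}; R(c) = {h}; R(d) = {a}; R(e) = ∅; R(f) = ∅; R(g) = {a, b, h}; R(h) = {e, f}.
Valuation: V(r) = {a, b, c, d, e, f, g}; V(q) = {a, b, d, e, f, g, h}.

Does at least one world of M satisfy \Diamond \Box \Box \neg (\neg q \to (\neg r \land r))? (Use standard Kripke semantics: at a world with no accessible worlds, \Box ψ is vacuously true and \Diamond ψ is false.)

Let φ = \Diamond \Box \Box \neg (\neg q \to (\neg r \land r)). Evaluate φ at each world:
  a (successors {f, g}): φ is true.
  b (successors {d, e}): φ is true.
  c (successors {h}): φ is true.
  d (successors {a}): φ is false.
  e (successors ∅): φ is false.
  f (successors ∅): φ is false.
  g (successors {a, b, h}): φ is true.
  h (successors {e, f}): φ is true.
Detail at a (witness):
  At a: \Diamond \Box \Box \neg (\neg q \to (\neg r \land r)) requires \Box \Box \neg (\neg q \to (\neg r \land r)) at some successor in {f, g}.
    \Box \Box \neg (\neg q \to (\neg r \land r)) holds at f, so \Diamond \Box \Box \neg (\neg q \to (\neg r \land r)) is true at a.
      At f: no accessible worlds, so \Box \Box \neg (\neg q \to (\neg r \land r)) holds vacuously.

Yes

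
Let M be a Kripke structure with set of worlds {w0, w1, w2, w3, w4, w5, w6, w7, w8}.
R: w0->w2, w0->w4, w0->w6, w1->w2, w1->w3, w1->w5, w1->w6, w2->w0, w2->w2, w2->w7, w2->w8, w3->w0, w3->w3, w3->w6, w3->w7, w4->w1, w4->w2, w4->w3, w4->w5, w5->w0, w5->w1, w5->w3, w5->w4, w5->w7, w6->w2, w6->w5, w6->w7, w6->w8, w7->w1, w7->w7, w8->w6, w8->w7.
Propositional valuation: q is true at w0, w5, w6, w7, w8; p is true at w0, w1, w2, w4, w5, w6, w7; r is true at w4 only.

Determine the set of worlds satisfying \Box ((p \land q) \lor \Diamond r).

Let φ = \Box ((p \land q) \lor \Diamond r). Evaluate φ at each world:
  w0 (successors {w2, w4, w6}): φ is false.
  w1 (successors {w2, w3, w5, w6}): φ is false.
  w2 (successors {w0, w2, w7, w8}): φ is false.
  w3 (successors {w0, w3, w6, w7}): φ is false.
  w4 (successors {w1, w2, w3, w5}): φ is false.
  w5 (successors {w0, w1, w3, w4, w7}): φ is false.
  w6 (successors {w2, w5, w7, w8}): φ is false.
  w7 (successors {w1, w7}): φ is false.
  w8 (successors {w6, w7}): φ is true.
For instance, at w0:
  At w0: \Box ((p \land q) \lor \Diamond r) requires (p \land q) \lor \Diamond r at every successor {w2, w4, w6}.
    (p \land q) \lor \Diamond r fails at w2, so \Box ((p \land q) \lor \Diamond r) is false at w0.
      At w2: p \land q is false, \Diamond r is false, so (p \land q) \lor \Diamond r is false.
Satisfying worlds: {w8}

w8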